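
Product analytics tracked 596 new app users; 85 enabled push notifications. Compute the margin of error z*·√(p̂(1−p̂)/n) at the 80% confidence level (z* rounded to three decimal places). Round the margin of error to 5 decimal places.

With x = 85 successes in n = 596, p̂ = 0.14262.
Standard error of p̂: √(0.122278/596) = √0.000205164 = 0.014324.
z* = 1.282 at the 80% level.
So ME = 0.01836.

ME = 0.01836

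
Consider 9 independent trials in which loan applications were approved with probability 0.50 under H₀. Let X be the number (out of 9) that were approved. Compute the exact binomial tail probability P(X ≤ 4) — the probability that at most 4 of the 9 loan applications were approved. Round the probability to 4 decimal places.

P = 0.5000

X is binomial with n = 9 and p = 0.50.
P(X ≤ 4) = Σ_{j=0}^{4} C(9,j)·0.50^j·0.50^{9−j}.
= 0.001953 + 0.017578 + 0.070312 + 0.164062 + 0.246094 = 0.5000.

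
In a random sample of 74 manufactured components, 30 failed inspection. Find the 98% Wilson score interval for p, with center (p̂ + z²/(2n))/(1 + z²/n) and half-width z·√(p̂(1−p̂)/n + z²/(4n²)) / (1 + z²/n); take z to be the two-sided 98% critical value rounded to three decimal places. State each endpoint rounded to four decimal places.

Here p̂ = 30/74 = 0.40541 and z = 2.326 (z² = 5.410276).
1 + z²/n = 1.073112.
Adjusted center: (0.40541 + z²/(2n))/1.073112 = 0.41185.
Radicand: p̂(1−p̂)/n + z²/(4n²) = 0.003257458 + 0.000246999 = 0.003504457.
Half-width = 2.326·√0.003504457/1.073112 = 0.12831.
So the interval runs from 0.2835 to 0.5402.

(0.2835, 0.5402)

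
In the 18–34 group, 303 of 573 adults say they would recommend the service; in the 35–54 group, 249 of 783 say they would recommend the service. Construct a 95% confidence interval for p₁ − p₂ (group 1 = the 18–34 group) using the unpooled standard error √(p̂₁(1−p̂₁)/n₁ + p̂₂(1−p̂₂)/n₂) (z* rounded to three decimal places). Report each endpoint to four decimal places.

p̂₁ = 303/573 = 0.52880, p̂₂ = 249/783 = 0.31801; p̂₁ − p̂₂ = 0.21079.
Unpooled SE = √(p̂₁(1−p̂₁)/n₁ + p̂₂(1−p̂₂)/n₂) = √(0.000434853 + 0.000276984) = 0.026680.
For 95% confidence, z* = 1.960. Margin = 1.960·0.026680 = 0.05229.
CI: 0.21079 ± 0.05229 = (0.1585, 0.2631).

(0.1585, 0.2631)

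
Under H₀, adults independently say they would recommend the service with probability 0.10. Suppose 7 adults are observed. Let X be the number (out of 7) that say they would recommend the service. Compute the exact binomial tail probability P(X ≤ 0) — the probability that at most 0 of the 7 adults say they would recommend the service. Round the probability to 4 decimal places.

P = 0.4783

X is binomial with n = 7 and p = 0.10.
P(X ≤ 0) = C(7,0)·0.10^0·0.90^7.
= 0.478297 = 0.4783.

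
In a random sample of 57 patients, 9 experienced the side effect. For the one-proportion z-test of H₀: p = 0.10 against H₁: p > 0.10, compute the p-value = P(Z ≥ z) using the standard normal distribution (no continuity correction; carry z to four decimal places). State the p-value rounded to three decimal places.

The sample proportion is 9/57 = 0.15789.
Under H₀, SE = √(p₀(1−p₀)/n) = √(0.10·0.90/57) = √0.001578947 = 0.039736.
Test statistic (full precision, shown to 4 dp): z = (9/57 − 0.10)/SE₀ ≈ 1.4570.
p-value = P(Z ≥ z) with z = 1.4570 → 0.073.

p-value = 0.073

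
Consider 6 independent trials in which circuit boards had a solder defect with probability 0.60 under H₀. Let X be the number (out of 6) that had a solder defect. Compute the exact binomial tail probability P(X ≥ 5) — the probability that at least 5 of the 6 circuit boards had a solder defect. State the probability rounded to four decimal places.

X ~ Binomial(n=6, p=0.60).
P(X ≥ 5) = C(6,5)·0.60^5·0.40^1 + C(6,6)·0.60^6·0.40^0.
= 0.186624 + 0.046656 = 0.2333.

P = 0.2333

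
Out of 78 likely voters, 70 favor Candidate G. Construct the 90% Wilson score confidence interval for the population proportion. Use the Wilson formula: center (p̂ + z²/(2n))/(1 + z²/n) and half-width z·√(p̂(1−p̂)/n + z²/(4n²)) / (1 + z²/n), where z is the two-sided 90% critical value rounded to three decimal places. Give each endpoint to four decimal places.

(0.8270, 0.9412)

Here p̂ = 70/78 = 0.89744 and z = 1.645 (z² = 2.706025).
1 + z²/n = 1.034693.
Center = (0.89744 + 0.017346)/1.034693 = 0.88411.
Radicand: p̂(1−p̂)/n + z²/(4n²) = 0.001180060 + 0.000111194 = 0.001291254.
Half-width = z·√(radicand)/denom = 1.645·0.035934/1.034693 = 0.05713.
Interval: 0.88411 ± 0.05713 → (0.8270, 0.9412).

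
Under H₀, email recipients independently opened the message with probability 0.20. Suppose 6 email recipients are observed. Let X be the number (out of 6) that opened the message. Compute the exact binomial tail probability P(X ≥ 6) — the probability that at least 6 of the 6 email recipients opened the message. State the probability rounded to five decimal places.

X ~ Binomial(n=6, p=0.20).
P(X ≥ 6) = C(6,6)·0.20^6·0.80^0.
= 0.000064 = 0.00006.

P = 0.00006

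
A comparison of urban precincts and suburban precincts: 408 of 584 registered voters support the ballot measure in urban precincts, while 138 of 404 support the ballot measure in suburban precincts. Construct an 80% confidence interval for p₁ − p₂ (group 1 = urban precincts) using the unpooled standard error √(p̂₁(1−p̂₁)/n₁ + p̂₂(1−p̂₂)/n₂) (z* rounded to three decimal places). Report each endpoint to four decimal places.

(0.3182, 0.3959)

p̂₁ = 408/584 = 0.69863, p̂₂ = 138/404 = 0.34158; p̂₁ − p̂₂ = 0.35705.
Unpooled SE = √(p̂₁(1−p̂₁)/n₁ + p̂₂(1−p̂₂)/n₂) = √(0.000360524 + 0.000556694) = 0.030286.
For 80% confidence, z* = 1.282. Margin of error = 0.03883.
Interval: 0.35705 ± 0.03883 → (0.3182, 0.3959).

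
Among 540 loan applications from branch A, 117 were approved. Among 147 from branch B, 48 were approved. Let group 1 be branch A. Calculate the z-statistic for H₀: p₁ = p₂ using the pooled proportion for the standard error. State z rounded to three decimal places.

z = -2.764

p̂₁ = 117/540 = 0.21667, p̂₂ = 48/147 = 0.32653.
Pooling: p̂ = 165/687 = 0.24017.
Pooled SE = √[0.1824908·0.00865457] ≈ 0.039741.
z = (p̂₁ − p̂₂)/SE = (0.21667 − 0.32653)/0.039741 = -0.10986/0.039741 = -2.764.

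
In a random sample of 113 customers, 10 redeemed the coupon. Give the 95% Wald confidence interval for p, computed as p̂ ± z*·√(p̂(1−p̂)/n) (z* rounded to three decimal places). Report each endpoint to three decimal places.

(0.036, 0.141)

Sample proportion p̂ = 10/113 = 0.08850.
SE = √(p̂(1−p̂)/n) = √(0.080664/113) = 0.026718.
z* = 1.960 at the 95% level.
Margin of error: 1.960 × 0.026718 = 0.05237.
Interval: 0.08850 ± 0.05237 → (0.036, 0.141).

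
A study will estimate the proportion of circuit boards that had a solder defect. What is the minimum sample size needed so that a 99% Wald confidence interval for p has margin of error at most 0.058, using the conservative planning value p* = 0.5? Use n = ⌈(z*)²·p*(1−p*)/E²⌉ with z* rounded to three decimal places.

n = 494

The 99% critical value is z* = 2.576.
p*(1−p*) = 0.2500.
Required n before rounding: 6.635776 × 0.2500 / 0.058² = 493.146.
⌈493.146⌉ = 494.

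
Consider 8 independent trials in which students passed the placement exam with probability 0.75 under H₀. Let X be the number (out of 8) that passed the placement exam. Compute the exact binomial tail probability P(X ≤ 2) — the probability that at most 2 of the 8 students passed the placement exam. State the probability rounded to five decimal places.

X is binomial with n = 8 and p = 0.75.
P(X ≤ 2) = C(8,0)·0.75^0·0.25^8 + C(8,1)·0.75^1·0.25^7 + C(8,2)·0.75^2·0.25^6.
= 0.000015 + 0.000366 + 0.003845 = 0.00423.

P = 0.00423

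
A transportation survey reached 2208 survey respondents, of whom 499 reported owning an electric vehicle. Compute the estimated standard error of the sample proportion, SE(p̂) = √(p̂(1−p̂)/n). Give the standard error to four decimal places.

SE = 0.0089

The sample proportion is 499/2208 = 0.22600.
p̂(1−p̂) = 0.22600·0.77400 = 0.174924.
SE = √(0.174924/2208) = 0.0089.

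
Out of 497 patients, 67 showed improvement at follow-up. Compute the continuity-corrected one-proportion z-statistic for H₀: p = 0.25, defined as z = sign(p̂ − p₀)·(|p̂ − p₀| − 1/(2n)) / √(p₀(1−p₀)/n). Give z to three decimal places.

z = -5.879

Sample proportion p̂ = 67/497 = 0.13481. p̂ − p₀ = -0.115191.
1/(2n) = 0.001006.
Corrected numerator: |-0.115191| − 0.001006 = 0.114185.
SE₀ = √(0.25·0.75/497) = 0.019423.
z = −0.114185/0.019423 = -5.879.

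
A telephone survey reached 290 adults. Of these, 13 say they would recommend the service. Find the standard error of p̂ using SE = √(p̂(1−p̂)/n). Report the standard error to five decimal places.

SE = 0.01215

The sample proportion is 13/290 = 0.04483.
p̂(1−p̂) = 0.042820.
SE = √(0.042820/290) = 0.01215.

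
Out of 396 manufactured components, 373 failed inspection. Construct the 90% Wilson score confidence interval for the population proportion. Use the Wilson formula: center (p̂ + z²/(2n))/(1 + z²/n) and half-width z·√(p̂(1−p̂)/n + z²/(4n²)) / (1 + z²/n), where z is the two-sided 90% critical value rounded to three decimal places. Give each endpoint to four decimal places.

Here p̂ = 373/396 = 0.94192 and z = 1.645 (z² = 2.706025).
1 + z²/n = 1.006833.
Center = (0.94192 + 0.003417)/1.006833 = 0.93892.
Radicand: p̂(1−p̂)/n + z²/(4n²) = 0.000138150 + 0.000004314 = 0.000142464.
Half-width = z·√(radicand)/denom = 1.645·0.011936/1.006833 = 0.01950.
So the interval runs from 0.9194 to 0.9584.

(0.9194, 0.9584)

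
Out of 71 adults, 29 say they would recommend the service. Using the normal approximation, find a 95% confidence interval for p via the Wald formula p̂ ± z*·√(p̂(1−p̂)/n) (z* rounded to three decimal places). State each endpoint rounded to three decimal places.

p̂ = 29/71 = 0.40845.
SE(p̂) = √(0.40845·0.59155/71) = 0.058336.
The 95% critical value is z* = 1.960.
Margin = 1.960·0.058336 = 0.11434.
Interval: 0.40845 ± 0.11434 → (0.294, 0.523).

(0.294, 0.523)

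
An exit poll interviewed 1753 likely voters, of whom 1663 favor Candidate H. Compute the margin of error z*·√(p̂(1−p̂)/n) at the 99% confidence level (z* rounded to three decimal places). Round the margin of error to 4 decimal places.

The sample proportion is 1663/1753 = 0.94866.
SE(p̂) = √(0.94866·0.05134/1753) = 0.005271.
For 99% confidence, z* = 2.576.
Margin of error = z*·SE = 2.576 × 0.005271 = 0.0136.

ME = 0.0136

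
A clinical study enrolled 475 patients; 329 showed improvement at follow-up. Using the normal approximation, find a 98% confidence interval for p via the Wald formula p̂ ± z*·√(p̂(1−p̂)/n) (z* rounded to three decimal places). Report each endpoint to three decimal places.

The sample proportion is 329/475 = 0.69263.
SE(p̂) = √(0.69263·0.30737/475) = 0.021171.
The 98% critical value is z* = 2.326.
Margin = 2.326·0.021171 = 0.04924.
CI: 0.69263 ± 0.04924 = (0.643, 0.742).

(0.643, 0.742)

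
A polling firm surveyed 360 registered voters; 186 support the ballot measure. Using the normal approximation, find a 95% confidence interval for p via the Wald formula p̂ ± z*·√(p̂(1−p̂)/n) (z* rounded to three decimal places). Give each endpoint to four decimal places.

p̂ = 186/360 = 0.51667.
SE = √(p̂(1−p̂)/n) = √(0.249722/360) = 0.026338.
For 95% confidence, z* = 1.960.
Margin of error: 1.960 × 0.026338 = 0.05162.
Interval: 0.51667 ± 0.05162 → (0.4650, 0.5683).

(0.4650, 0.5683)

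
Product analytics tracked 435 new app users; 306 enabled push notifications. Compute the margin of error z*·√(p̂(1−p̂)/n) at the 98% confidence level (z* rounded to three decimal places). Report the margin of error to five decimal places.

ME = 0.05094

The sample proportion is 306/435 = 0.70345.
Standard error of p̂: √(0.208609/435) = √0.000479560 = 0.021899.
For 98% confidence, z* = 2.326.
Margin of error = z*·SE = 2.326 × 0.021899 = 0.05094.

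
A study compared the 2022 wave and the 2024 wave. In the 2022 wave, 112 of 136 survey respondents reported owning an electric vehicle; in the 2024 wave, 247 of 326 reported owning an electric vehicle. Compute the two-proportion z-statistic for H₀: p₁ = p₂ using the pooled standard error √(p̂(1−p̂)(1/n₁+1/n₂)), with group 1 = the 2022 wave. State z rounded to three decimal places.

p̂₁ = 112/136 = 0.82353, p̂₂ = 247/326 = 0.75767.
Pooled p̂ = (112+247)/(136+326) = 359/462 = 0.77706.
Pooled SE = √[0.1732398·0.01042043] ≈ 0.042488.
z = (p̂₁ − p̂₂)/SE = (0.82353 − 0.75767)/0.042488 = 0.06586/0.042488 = 1.550.

z = 1.550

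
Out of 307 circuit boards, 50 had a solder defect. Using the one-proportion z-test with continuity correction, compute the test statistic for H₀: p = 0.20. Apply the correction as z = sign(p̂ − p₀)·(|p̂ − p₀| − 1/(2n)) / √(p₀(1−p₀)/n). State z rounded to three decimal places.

With x = 50 successes in n = 307, p̂ = 0.16287. p̂ − p₀ = -0.037134.
1/(2n) = 0.001629.
Corrected numerator: |-0.037134| − 0.001629 = 0.035505.
SE₀ = √(0.20·0.80/307) = 0.022829.
z = (−)0.035505/0.022829 = -1.555.

z = -1.555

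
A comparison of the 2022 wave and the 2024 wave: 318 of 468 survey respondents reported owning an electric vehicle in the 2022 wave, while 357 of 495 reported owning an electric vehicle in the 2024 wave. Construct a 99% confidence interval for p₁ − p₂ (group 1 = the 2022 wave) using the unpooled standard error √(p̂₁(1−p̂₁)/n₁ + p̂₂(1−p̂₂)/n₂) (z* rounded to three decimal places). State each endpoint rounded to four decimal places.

p̂₁ = 318/468 = 0.67949, p̂₂ = 357/495 = 0.72121; p̂₁ − p̂₂ = -0.04172.
SE = √(0.000465351 + 0.000406192) = √0.000871543 = 0.029522.
The 99% critical value is z* = 2.576. Margin of error = 0.07605.
CI: -0.04172 ± 0.07605 = (-0.1178, 0.0343).

(-0.1178, 0.0343)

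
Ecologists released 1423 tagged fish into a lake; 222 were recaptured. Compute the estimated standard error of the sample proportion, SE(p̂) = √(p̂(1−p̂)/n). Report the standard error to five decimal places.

Sample proportion p̂ = 222/1423 = 0.15601.
p̂(1−p̂) = 0.131671.
SE = √(0.131671/1423) = √0.000092531 = 0.00962.

SE = 0.00962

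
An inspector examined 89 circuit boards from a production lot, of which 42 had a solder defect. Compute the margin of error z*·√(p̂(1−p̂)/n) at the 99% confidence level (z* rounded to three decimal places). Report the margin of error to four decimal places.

ME = 0.1363

The sample proportion is 42/89 = 0.47191.
Standard error of p̂: √(0.249211/89) = √0.002800123 = 0.052916.
For 99% confidence, z* = 2.576.
So ME = 0.1363.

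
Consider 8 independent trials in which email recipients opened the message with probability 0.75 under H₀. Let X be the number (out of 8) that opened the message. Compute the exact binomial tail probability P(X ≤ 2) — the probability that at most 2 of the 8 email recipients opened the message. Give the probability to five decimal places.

P = 0.00423

X ~ Binomial(n=8, p=0.75).
P(X ≤ 2) = C(8,0)·0.75^0·0.25^8 + C(8,1)·0.75^1·0.25^7 + C(8,2)·0.75^2·0.25^6.
= 0.000015 + 0.000366 + 0.003845 = 0.00423.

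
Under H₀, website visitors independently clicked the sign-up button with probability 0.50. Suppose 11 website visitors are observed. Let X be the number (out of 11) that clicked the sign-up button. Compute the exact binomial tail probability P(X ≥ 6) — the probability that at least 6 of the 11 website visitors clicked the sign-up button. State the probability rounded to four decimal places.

X ~ Binomial(n=11, p=0.50).
P(X ≥ 6) = Σ_{j=6}^{11} C(11,j)·0.50^j·0.50^{11−j}.
= 0.225586 + 0.161133 + 0.080566 + 0.026855 + 0.005371 + 0.000488 = 0.5000.

P = 0.5000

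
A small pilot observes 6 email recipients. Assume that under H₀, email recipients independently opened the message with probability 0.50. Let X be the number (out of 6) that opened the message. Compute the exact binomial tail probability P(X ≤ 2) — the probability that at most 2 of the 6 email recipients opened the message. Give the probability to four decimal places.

X is binomial with n = 6 and p = 0.50.
P(X ≤ 2) = C(6,0)·0.50^0·0.50^6 + C(6,1)·0.50^1·0.50^5 + C(6,2)·0.50^2·0.50^4.
= 0.015625 + 0.093750 + 0.234375 = 0.3438.

P = 0.3438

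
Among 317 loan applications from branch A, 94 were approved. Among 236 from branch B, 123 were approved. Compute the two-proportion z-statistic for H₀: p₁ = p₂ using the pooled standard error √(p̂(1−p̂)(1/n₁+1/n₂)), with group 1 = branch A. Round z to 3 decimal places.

z = -5.351

Sample proportions: p̂₁ = 94/317 = 0.29653 and p̂₂ = 123/236 = 0.52119.
Pooled p̂ = (94+123)/(317+236) = 217/553 = 0.39241.
SE = √[p̂(1−p̂)(1/n₁+1/n₂)] = √[0.39241·0.60759·(1/317+1/236)] ≈ 0.041981.
z = (p̂₁ − p̂₂)/SE = (0.29653 − 0.52119)/0.041981 = -0.22466/0.041981 = -5.351.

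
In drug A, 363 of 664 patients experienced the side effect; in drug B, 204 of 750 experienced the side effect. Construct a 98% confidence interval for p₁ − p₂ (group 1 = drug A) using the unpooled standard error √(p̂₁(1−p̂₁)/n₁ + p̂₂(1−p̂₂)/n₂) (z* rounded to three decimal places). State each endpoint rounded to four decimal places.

p̂₁ = 0.54669, p̂₂ = 0.27200, so the observed difference is 0.27469.
Unpooled SE = √(p̂₁(1−p̂₁)/n₁ + p̂₂(1−p̂₂)/n₂) = √(0.000373223 + 0.000264021) = 0.025244.
For 98% confidence, z* = 2.326. Margin of error = 0.05872.
CI: 0.27469 ± 0.05872 = (0.2160, 0.3334).

(0.2160, 0.3334)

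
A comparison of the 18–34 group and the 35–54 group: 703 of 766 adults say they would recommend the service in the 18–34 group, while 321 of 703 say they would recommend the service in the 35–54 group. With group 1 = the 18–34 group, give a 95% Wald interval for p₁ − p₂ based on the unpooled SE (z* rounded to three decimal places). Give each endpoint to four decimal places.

p̂₁ = 0.91775, p̂₂ = 0.45661, so the observed difference is 0.46114.
Unpooled SE = √(p̂₁(1−p̂₁)/n₁ + p̂₂(1−p̂₂)/n₂) = √(0.000098539 + 0.000352941) = 0.021248.
z* = 1.960 at the 95% level. Margin = 1.960·0.021248 = 0.04165.
Interval: 0.46114 ± 0.04165 → (0.4195, 0.5028).

(0.4195, 0.5028)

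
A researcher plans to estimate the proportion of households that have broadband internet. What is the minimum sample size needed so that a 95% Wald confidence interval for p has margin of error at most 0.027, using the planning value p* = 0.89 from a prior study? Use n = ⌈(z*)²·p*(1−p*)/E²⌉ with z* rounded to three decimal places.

For 95% confidence, z* = 1.960.
p*(1−p*) = 0.0979.
(z*)²·p*(1−p*)/E² = 3.841600·0.0979/0.000729 = 515.902.
⌈515.902⌉ = 516.

n = 516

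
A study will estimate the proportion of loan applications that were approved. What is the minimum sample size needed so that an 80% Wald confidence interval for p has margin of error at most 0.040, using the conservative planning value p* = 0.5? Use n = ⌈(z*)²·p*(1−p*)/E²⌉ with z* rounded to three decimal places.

For 80% confidence, z* = 1.282.
p*(1−p*) = 0.2500.
(z*)²·p*(1−p*)/E² = 1.643524·0.2500/0.001600 = 256.801.
Rounding up, n = 257.

n = 257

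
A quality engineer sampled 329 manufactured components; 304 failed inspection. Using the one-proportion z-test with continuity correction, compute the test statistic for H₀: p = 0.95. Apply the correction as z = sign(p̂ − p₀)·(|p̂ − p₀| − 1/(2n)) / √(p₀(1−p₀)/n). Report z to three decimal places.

z = -2.036

With x = 304 successes in n = 329, p̂ = 0.92401. p̂ − p₀ = -0.025988.
Continuity correction 1/(2n) = 1/658 = 0.001520.
Corrected numerator: |-0.025988| − 0.001520 = 0.024468.
SE₀ = √(0.95·0.05/329) = 0.012016.
z = −0.024468/0.012016 = -2.036.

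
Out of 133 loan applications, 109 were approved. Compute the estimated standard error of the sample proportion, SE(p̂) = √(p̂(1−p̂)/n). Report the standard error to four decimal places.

With x = 109 successes in n = 133, p̂ = 0.81955.
p̂(1−p̂) = 0.81955·0.18045 = 0.147888.
SE = √(0.147888/133) = √0.001111940 = 0.0333.

SE = 0.0333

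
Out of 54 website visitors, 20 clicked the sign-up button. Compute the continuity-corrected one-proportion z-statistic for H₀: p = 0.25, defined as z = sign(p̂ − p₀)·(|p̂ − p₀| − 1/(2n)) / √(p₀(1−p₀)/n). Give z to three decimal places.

z = 1.886

The sample proportion is 20/54 = 0.37037. p̂ − p₀ = 0.120370.
Continuity correction 1/(2n) = 1/108 = 0.009259.
Corrected numerator: |0.120370| − 0.009259 = 0.111111.
SE₀ = √(0.25·0.75/54) = 0.058926.
z = (+)0.111111/0.058926 = 1.886.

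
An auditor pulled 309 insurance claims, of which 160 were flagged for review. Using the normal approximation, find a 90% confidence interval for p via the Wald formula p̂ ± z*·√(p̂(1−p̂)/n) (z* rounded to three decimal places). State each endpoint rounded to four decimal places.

p̂ = 160/309 = 0.51780.
SE(p̂) = √(0.51780·0.48220/309) = 0.028426.
For 90% confidence, z* = 1.645.
Margin of error: 1.645 × 0.028426 = 0.04676.
So the interval runs from 0.4710 to 0.5646.

(0.4710, 0.5646)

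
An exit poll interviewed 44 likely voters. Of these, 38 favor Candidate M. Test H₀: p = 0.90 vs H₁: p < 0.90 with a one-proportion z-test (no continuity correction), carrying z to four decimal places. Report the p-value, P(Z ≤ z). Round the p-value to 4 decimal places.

p-value = 0.2107

With x = 38 successes in n = 44, p̂ = 0.86364.
Under H₀, SE = √(p₀(1−p₀)/n) = √(0.90·0.10/44) = √0.002045455 = 0.045227.
z = (p̂ − p₀)/SE = (38/44 − 0.90)/0.045227 ≈ -0.8040.
p-value = P(Z ≤ z) with z = -0.8040 → 0.2107.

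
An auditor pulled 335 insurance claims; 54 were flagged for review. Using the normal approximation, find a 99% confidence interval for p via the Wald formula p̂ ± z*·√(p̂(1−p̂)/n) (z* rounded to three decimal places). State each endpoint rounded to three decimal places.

The sample proportion is 54/335 = 0.16119.
SE(p̂) = √(0.16119·0.83881/335) = 0.020090.
z* = 2.576 at the 99% level.
Margin of error: 2.576 × 0.020090 = 0.05175.
Interval: 0.16119 ± 0.05175 → (0.109, 0.213).

(0.109, 0.213)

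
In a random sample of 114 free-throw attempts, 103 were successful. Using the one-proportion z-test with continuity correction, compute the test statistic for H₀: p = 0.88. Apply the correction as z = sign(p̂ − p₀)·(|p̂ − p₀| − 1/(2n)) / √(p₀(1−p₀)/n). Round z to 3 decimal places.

p̂ = 103/114 = 0.90351. p̂ − p₀ = 0.023509.
Continuity correction 1/(2n) = 1/228 = 0.004386.
Corrected numerator: |0.023509| − 0.004386 = 0.019123.
Under H₀, SE = √(p₀(1−p₀)/n) = √(0.88·0.12/114) = √0.000926316 = 0.030435.
z = (+)0.019123/0.030435 = 0.628.

z = 0.628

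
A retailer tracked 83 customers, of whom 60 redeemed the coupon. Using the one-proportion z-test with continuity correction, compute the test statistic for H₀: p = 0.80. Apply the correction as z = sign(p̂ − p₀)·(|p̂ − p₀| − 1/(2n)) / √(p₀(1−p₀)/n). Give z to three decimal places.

The sample proportion is 60/83 = 0.72289. p̂ − p₀ = -0.077108.
Continuity correction 1/(2n) = 1/166 = 0.006024.
Corrected numerator: |-0.077108| − 0.006024 = 0.071084.
SE₀ = √(0.80·0.20/83) = 0.043906.
z = (−)0.071084/0.043906 = -1.619.

z = -1.619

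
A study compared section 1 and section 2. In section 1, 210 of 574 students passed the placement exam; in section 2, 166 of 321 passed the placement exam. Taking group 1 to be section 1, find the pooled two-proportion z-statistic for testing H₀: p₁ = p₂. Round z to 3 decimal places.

z = -4.398

Sample proportions: p̂₁ = 210/574 = 0.36585 and p̂₂ = 166/321 = 0.51713.
Pooling: p̂ = 376/895 = 0.42011.
Pooled SE = √[0.2436179·0.00485743] ≈ 0.034400.
z = (p̂₁ − p̂₂)/SE = (0.36585 − 0.51713)/0.034400 = -0.15128/0.034400 = -4.398.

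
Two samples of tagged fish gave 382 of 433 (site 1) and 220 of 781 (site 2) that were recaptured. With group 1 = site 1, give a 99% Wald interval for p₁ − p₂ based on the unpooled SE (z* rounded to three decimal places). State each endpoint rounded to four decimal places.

(0.5430, 0.6581)

p̂₁ = 382/433 = 0.88222, p̂₂ = 220/781 = 0.28169; p̂₁ − p̂₂ = 0.60053.
SE = √(0.000239977 + 0.000259079) = √0.000499056 = 0.022340.
z* = 2.576 at the 99% level. Margin of error = 0.05755.
Interval: 0.60053 ± 0.05755 → (0.5430, 0.6581).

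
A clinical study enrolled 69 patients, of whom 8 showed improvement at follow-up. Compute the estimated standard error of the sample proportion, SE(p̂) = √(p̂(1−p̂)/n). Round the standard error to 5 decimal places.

SE = 0.03854

Sample proportion p̂ = 8/69 = 0.11594.
p̂(1−p̂) = 0.102498.
SE = √(0.102498/69) = √0.001485478 = 0.03854.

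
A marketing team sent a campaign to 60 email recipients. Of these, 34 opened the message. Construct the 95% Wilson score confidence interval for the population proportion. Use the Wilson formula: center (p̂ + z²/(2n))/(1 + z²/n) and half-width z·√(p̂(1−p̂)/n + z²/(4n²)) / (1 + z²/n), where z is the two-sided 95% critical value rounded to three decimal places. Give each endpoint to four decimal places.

p̂ = 34/60 = 0.56667; z = 1.960, so z² = 3.841600.
1 + z²/n = 1.064027.
Center = (0.56667 + 0.032013)/1.064027 = 0.56266.
Radicand: p̂(1−p̂)/n + z²/(4n²) = 0.004092593 + 0.000266778 = 0.004359371.
Half-width = z·√(radicand)/denom = 1.960·0.066026/1.064027 = 0.12162.
CI: 0.56266 ± 0.12162 = (0.4410, 0.6843).

(0.4410, 0.6843)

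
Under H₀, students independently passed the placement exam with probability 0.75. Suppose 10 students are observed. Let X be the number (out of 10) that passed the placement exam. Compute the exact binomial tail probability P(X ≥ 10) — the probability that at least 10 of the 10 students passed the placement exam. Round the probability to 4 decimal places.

X ~ Binomial(n=10, p=0.75).
P(X ≥ 10) = C(10,10)·0.75^10·0.25^0.
= 0.056314 = 0.0563.

P = 0.0563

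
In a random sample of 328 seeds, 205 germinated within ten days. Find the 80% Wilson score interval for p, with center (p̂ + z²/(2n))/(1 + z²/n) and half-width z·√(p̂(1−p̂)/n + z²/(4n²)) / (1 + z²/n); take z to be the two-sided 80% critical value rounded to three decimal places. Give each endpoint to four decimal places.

(0.5902, 0.6586)

p̂ = 205/328 = 0.62500; z = 1.282, so z² = 1.643524.
1 + z²/n = 1.005011.
Adjusted center: (0.62500 + z²/(2n))/1.005011 = 0.62438.
Radicand: p̂(1−p̂)/n + z²/(4n²) = 0.000714558 + 0.000003819 = 0.000718377.
Half-width = z·√(radicand)/denom = 1.282·0.026803/1.005011 = 0.03419.
Interval: 0.62438 ± 0.03419 → (0.5902, 0.6586).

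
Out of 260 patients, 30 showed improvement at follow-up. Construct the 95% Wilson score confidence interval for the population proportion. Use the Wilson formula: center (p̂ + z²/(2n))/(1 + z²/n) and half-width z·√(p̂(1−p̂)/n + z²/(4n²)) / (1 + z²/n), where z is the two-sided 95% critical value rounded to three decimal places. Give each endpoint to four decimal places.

Here p̂ = 30/260 = 0.11538 and z = 1.960 (z² = 3.841600).
1 + z²/n = 1.014775.
Center = (0.11538 + 0.007388)/1.014775 = 0.12098.
Radicand: p̂(1−p̂)/n + z²/(4n²) = 0.000392581 + 0.000014207 = 0.000406788.
Half-width = 1.960·√0.000406788/1.014775 = 0.03896.
Interval: 0.12098 ± 0.03896 → (0.0820, 0.1599).

(0.0820, 0.1599)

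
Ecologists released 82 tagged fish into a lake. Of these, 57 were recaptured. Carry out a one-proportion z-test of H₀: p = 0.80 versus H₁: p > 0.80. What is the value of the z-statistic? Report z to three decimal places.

p̂ = 57/82 = 0.69512.
SE₀ = √(0.80·0.20/82) = 0.044173.
z = (0.69512 − 0.80)/0.044173 = -0.10488/0.044173 = -2.374.

z = -2.374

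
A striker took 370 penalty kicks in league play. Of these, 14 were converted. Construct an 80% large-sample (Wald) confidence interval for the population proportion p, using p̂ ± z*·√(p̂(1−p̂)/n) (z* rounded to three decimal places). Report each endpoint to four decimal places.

(0.0251, 0.0506)

With x = 14 successes in n = 370, p̂ = 0.03784.
SE(p̂) = √(0.03784·0.96216/370) = 0.009919.
z* = 1.282 at the 80% level.
Margin of error: 1.282 × 0.009919 = 0.01272.
CI: 0.03784 ± 0.01272 = (0.0251, 0.0506).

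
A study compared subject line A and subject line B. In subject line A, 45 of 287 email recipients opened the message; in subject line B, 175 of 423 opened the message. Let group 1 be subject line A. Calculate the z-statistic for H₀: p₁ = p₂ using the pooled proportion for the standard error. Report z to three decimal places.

p̂₁ = 45/287 = 0.15679, p̂₂ = 175/423 = 0.41371.
Pooled p̂ = (45+175)/(287+423) = 220/710 = 0.30986.
SE = √[p̂(1−p̂)(1/n₁+1/n₂)] = √[0.30986·0.69014·(1/287+1/423)] ≈ 0.035365.
z = (p̂₁ − p̂₂)/SE = (0.15679 − 0.41371)/0.035365 = -0.25692/0.035365 = -7.265.

z = -7.265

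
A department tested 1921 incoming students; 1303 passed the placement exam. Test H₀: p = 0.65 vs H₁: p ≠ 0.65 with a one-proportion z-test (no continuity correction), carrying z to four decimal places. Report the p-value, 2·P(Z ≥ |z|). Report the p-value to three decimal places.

With x = 1303 successes in n = 1921, p̂ = 0.67829.
Under H₀, SE = √(p₀(1−p₀)/n) = √(0.65·0.35/1921) = √0.000118428 = 0.010882.
z = (p̂ − p₀)/SE = (1303/1921 − 0.65)/0.010882 ≈ 2.5998.
p-value = 2·P(Z ≥ |z|) with z = 2.5998 → 0.009.

p-value = 0.009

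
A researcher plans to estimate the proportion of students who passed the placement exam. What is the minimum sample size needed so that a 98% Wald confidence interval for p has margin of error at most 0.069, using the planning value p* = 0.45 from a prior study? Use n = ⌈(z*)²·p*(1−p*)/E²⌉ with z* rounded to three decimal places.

n = 282

For 98% confidence, z* = 2.326.
p*(1−p*) = 0.45·0.55 = 0.2475.
Required n before rounding: 5.410276 × 0.2475 / 0.069² = 281.253.
Rounding up, n = 282.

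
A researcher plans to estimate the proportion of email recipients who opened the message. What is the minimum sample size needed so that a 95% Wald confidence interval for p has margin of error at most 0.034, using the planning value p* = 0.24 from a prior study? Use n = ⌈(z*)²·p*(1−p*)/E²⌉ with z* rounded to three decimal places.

For 95% confidence, z* = 1.960.
p*(1−p*) = 0.1824.
Required n before rounding: 3.841600 × 0.1824 / 0.034² = 606.149.
Rounding up, n = 607.

n = 607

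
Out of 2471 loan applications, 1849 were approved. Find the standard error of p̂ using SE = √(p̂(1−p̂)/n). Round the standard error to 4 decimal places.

p̂ = 1849/2471 = 0.74828.
p̂(1−p̂) = 0.74828·0.25172 = 0.188357.
Dividing by n and taking the root: √0.000076227 = 0.0087.

SE = 0.0087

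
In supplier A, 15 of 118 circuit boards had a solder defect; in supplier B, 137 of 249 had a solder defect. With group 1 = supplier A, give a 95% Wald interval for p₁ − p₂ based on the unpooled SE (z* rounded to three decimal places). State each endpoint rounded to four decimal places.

(-0.5093, -0.3369)

p̂₁ = 15/118 = 0.12712, p̂₂ = 137/249 = 0.55020; p̂₁ − p̂₂ = -0.42308.
Unpooled SE = √(p̂₁(1−p̂₁)/n₁ + p̂₂(1−p̂₂)/n₂) = √(0.000940335 + 0.000993895) = 0.043980.
The 95% critical value is z* = 1.960. Margin of error = 0.08620.
So the interval runs from -0.5093 to -0.3369.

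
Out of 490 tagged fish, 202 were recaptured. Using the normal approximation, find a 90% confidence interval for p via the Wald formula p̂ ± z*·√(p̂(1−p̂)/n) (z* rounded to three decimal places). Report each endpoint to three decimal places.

The sample proportion is 202/490 = 0.41224.
SE(p̂) = √(0.41224·0.58776/490) = 0.022237.
For 90% confidence, z* = 1.645.
Margin = 1.645·0.022237 = 0.03658.
Interval: 0.41224 ± 0.03658 → (0.376, 0.449).

(0.376, 0.449)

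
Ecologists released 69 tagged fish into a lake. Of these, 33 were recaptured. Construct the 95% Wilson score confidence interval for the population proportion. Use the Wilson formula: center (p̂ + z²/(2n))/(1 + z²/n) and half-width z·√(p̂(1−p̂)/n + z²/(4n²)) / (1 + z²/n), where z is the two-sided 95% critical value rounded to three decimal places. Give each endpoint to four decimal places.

p̂ = 33/69 = 0.47826; z = 1.960, so z² = 3.841600.
Denominator 1 + z²/n = 1 + 3.841600/69 = 1.055675.
Adjusted center: (0.47826 + z²/(2n))/1.055675 = 0.47941.
Radicand: p̂(1−p̂)/n + z²/(4n²) = 0.003616339 + 0.000201722 = 0.003818061.
Half-width = z·√(radicand)/denom = 1.960·0.061790/1.055675 = 0.11472.
So the interval runs from 0.3647 to 0.5941.

(0.3647, 0.5941)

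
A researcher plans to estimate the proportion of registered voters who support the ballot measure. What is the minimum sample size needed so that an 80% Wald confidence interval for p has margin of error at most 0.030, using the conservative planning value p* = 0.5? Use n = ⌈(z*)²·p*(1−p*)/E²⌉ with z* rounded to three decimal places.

n = 457

For 80% confidence, z* = 1.282.
p*(1−p*) = 0.50·0.50 = 0.2500.
Required n before rounding: 1.643524 × 0.2500 / 0.030² = 456.534.
⌈456.534⌉ = 457.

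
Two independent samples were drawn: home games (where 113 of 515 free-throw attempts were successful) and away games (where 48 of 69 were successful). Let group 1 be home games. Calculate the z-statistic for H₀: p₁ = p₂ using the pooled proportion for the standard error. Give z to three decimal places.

z = -8.313

Sample proportions: p̂₁ = 113/515 = 0.21942 and p̂₂ = 48/69 = 0.69565.
Pooling: p̂ = 161/584 = 0.27568.
Pooled SE = √[0.1996828·0.01643450] ≈ 0.057286.
z = (p̂₁ − p̂₂)/SE = (0.21942 − 0.69565)/0.057286 = -0.47623/0.057286 = -8.313.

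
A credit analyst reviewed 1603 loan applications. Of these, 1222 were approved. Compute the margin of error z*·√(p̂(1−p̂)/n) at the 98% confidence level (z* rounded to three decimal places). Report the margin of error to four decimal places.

Sample proportion p̂ = 1222/1603 = 0.76232.
SE = √(p̂(1−p̂)/n) = √(0.181188/1603) = 0.010632.
The 98% critical value is z* = 2.326.
So ME = 0.0247.

ME = 0.0247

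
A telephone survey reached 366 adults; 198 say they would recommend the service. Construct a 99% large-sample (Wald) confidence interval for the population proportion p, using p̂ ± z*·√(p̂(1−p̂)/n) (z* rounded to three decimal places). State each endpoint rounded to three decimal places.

(0.474, 0.608)

p̂ = 198/366 = 0.54098.
SE = √(p̂(1−p̂)/n) = √(0.248320/366) = 0.026047.
The 99% critical value is z* = 2.576.
Margin of error: 2.576 × 0.026047 = 0.06710.
Interval: 0.54098 ± 0.06710 → (0.474, 0.608).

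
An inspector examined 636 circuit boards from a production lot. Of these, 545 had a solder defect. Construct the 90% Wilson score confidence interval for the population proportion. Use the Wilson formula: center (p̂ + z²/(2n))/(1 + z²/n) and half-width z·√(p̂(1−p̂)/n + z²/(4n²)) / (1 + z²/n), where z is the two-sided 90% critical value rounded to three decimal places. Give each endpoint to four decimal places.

(0.8326, 0.8782)

p̂ = 545/636 = 0.85692; z = 1.645, so z² = 2.706025.
Denominator 1 + z²/n = 1 + 2.706025/636 = 1.004255.
Adjusted center: (0.85692 + z²/(2n))/1.004255 = 0.85541.
Radicand: p̂(1−p̂)/n + z²/(4n²) = 0.000192782 + 0.000001672 = 0.000194454.
Half-width = 1.645·√0.000194454/1.004255 = 0.02284.
So the interval runs from 0.8326 to 0.8782.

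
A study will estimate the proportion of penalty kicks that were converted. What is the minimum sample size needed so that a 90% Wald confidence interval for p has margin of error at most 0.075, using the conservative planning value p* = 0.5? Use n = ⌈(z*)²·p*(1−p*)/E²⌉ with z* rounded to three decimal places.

n = 121

For 90% confidence, z* = 1.645.
p*(1−p*) = 0.2500.
Required n before rounding: 2.706025 × 0.2500 / 0.075² = 120.268.
⌈120.268⌉ = 121.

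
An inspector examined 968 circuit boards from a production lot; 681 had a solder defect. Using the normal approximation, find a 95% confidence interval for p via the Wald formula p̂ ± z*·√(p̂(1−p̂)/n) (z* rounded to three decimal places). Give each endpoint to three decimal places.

The sample proportion is 681/968 = 0.70351.
SE(p̂) = √(0.70351·0.29649/968) = 0.014679.
The 95% critical value is z* = 1.960.
Margin = 1.960·0.014679 = 0.02877.
Interval: 0.70351 ± 0.02877 → (0.675, 0.732).

(0.675, 0.732)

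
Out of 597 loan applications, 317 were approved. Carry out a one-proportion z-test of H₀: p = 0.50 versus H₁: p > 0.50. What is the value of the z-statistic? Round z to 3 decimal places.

z = 1.514

p̂ = 317/597 = 0.53099.
SE₀ = √(0.50·0.50/597) = 0.020464.
z = (p̂ − p₀)/SE = (0.53099 − 0.50)/0.020464 = 1.514.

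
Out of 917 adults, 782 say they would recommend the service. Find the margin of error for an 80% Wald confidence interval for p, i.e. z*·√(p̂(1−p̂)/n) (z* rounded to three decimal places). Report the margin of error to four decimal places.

With x = 782 successes in n = 917, p̂ = 0.85278.
Standard error of p̂: √(0.125546/917) = √0.000136909 = 0.011701.
z* = 1.282 at the 80% level.
Margin of error = z*·SE = 1.282 × 0.011701 = 0.0150.

ME = 0.0150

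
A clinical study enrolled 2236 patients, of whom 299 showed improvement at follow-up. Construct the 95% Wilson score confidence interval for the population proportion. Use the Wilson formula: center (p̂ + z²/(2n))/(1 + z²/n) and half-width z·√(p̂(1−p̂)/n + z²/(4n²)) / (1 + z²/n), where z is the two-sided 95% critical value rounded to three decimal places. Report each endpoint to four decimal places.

Here p̂ = 299/2236 = 0.13372 and z = 1.960 (z² = 3.841600).
Denominator 1 + z²/n = 1 + 3.841600/2236 = 1.001718.
Adjusted center: (0.13372 + z²/(2n))/1.001718 = 0.13435.
Radicand: p̂(1−p̂)/n + z²/(4n²) = 0.000051807 + 0.000000192 = 0.000051999.
Half-width = 1.960·√0.000051999/1.001718 = 0.01411.
CI: 0.13435 ± 0.01411 = (0.1202, 0.1485).

(0.1202, 0.1485)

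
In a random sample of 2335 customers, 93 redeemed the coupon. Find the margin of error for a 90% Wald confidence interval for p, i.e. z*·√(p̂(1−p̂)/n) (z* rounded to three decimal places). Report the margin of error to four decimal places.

ME = 0.0067

The sample proportion is 93/2335 = 0.03983.
SE = √(p̂(1−p̂)/n) = √(0.038242/2335) = 0.004047.
For 90% confidence, z* = 1.645.
So ME = 0.0067.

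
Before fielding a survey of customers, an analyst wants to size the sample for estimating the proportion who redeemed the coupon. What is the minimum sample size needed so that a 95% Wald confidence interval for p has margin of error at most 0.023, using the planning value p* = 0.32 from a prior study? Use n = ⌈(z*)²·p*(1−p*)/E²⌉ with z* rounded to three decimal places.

n = 1581

For 95% confidence, z* = 1.960.
p*(1−p*) = 0.2176.
Required n before rounding: 3.841600 × 0.2176 / 0.023² = 1580.212.
Rounding up, n = 1581.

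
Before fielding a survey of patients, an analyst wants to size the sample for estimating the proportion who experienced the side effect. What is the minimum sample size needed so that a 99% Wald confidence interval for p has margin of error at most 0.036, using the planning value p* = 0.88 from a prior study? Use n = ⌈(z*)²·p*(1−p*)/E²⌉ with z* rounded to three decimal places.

z* = 2.576 at the 99% level.
p*(1−p*) = 0.88·0.12 = 0.1056.
(z*)²·p*(1−p*)/E² = 6.635776·0.1056/0.001296 = 540.693.
⌈540.693⌉ = 541.

n = 541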